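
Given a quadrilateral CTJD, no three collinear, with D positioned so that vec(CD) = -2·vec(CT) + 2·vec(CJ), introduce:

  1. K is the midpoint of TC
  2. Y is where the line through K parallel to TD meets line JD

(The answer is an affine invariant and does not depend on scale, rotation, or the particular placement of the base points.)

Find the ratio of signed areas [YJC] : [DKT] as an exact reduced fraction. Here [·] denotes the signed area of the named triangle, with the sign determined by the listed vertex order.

[YJC]:[DKT] = -4

Choose coordinates C = (0, 0), T = (1, 0), J = (0, 1), D = (-2, 2).
1. K is the midpoint of TC ⇒ K = (1/2, 0)
2. Y is where the line through K parallel to TD meets line JD ⇒ Y = (-4, 3)
2·[YJC] = -4, 2·[DKT] = 1
[YJC]:[DKT] = -4:1 = -4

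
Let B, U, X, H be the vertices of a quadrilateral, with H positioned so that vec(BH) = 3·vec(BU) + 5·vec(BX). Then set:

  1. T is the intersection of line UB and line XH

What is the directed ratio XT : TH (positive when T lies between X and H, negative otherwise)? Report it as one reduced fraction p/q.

XT:TH = -1/5

Choose coordinates B = (0, 0), U = (1, 0), X = (0, 1), H = (3, 5).
1. T is the intersection of line UB and line XH ⇒ T = (-3/4, 0)
T = X + t·(H−X) with t = -1/4, so XT:TH = t:(1−t) = -1/4:5/4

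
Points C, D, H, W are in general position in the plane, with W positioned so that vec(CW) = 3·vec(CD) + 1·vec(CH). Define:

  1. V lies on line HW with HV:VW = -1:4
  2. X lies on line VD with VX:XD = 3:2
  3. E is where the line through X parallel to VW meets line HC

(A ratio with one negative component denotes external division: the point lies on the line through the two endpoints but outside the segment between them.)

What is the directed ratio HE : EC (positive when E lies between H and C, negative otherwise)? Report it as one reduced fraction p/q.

HE:EC = 3/2

Choose coordinates C = (0, 0), D = (1, 0), H = (0, 1), W = (3, 1).
1. V lies on line HW with HV:VW = -1:4 ⇒ V = (-1, 1)
2. X lies on line VD with VX:XD = 3:2 ⇒ X = (1/5, 2/5)
3. E is where the line through X parallel to VW meets line HC ⇒ E = (0, 2/5)
E = H + t·(C−H) with t = 3/5, so HE:EC = t:(1−t) = 3/5:2/5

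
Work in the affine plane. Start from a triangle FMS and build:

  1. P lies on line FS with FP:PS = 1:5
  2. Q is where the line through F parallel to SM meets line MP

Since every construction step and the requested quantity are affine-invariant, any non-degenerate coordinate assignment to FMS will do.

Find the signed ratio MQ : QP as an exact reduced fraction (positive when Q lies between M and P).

Assign F = (0, 0), M = (1, 0), S = (0, 1) — the answer is frame-independent, so this choice is without loss of generality.
1. P lies on line FS with FP:PS = 1:5 ⇒ P = (0, 1/6)
2. Q is where the line through F parallel to SM meets line MP ⇒ Q = (-1/5, 1/5)
Q = M + t·(P−M) with t = 6/5, so MQ:QP = t:(1−t) = 6/5:-1/5

MQ:QP = -6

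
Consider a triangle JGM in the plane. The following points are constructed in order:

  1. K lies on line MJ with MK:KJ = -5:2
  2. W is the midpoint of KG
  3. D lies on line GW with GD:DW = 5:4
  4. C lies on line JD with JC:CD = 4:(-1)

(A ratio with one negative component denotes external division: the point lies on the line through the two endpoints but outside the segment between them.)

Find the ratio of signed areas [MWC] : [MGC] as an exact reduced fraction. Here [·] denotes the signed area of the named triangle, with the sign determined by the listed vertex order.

Assign J = (0, 0), G = (1, 0), M = (0, 1) — the answer is frame-independent, so this choice is without loss of generality.
1. K lies on line MJ with MK:KJ = -5:2 ⇒ K = (0, -2/3)
2. W is the midpoint of KG ⇒ W = (1/2, -1/3)
3. D lies on line GW with GD:DW = 5:4 ⇒ D = (13/18, -5/27)
4. C lies on line JD with JC:CD = 4:(-1) ⇒ C = (26/27, -20/81)
2·[MWC] = 107/162, 2·[MGC] = -23/81
[MWC]:[MGC] = 107/162:-23/81 = -107/46

[MWC]:[MGC] = -107/46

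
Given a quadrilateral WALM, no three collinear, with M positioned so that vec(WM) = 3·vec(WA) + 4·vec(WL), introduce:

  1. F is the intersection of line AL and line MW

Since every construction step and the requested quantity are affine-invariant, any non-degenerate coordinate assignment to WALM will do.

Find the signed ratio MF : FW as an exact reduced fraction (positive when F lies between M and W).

MF:FW = 6

Work in coordinates with W = (0, 0), A = (1, 0), L = (0, 1), M = (3, 4).
1. F is the intersection of line AL and line MW ⇒ F = (3/7, 4/7)
F = M + t·(W−M) with t = 6/7, so MF:FW = t:(1−t) = 6/7:1/7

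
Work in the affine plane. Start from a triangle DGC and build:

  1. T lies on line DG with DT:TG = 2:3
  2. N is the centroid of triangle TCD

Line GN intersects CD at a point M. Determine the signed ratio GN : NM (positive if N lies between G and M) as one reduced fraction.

GN:NM = 13/2

Set D = (0, 0), G = (1, 0), C = (0, 1); any affine frame gives the same invariant.
1. T lies on line DG with DT:TG = 2:3 ⇒ T = (2/5, 0)
2. N is the centroid of triangle TCD ⇒ N = (2/15, 1/3)
line GN meets CD at M = (0, 5/13)
N = G + t·(M−G) with t = 13/15, so GN:NM = 13/15:2/15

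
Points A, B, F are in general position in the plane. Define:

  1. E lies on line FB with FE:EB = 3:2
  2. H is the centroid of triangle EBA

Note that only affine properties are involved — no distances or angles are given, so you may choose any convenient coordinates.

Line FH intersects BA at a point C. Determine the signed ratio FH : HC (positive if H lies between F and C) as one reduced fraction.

Work in coordinates with A = (0, 0), B = (1, 0), F = (0, 1).
1. E lies on line FB with FE:EB = 3:2 ⇒ E = (3/5, 2/5)
2. H is the centroid of triangle EBA ⇒ H = (8/15, 2/15)
line FH meets BA at C = (8/13, 0)
H = F + t·(C−F) with t = 13/15, so FH:HC = 13/15:2/15

FH:HC = 13/2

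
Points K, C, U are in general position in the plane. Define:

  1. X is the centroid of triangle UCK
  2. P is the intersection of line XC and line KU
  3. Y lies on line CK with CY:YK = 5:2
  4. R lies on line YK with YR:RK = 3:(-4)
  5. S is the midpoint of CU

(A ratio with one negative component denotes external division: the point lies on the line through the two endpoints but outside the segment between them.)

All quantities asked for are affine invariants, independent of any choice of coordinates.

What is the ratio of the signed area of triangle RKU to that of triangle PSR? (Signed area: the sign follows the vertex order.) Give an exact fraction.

[RKU]:[PSR] = 32/7

Choose coordinates K = (0, 0), C = (1, 0), U = (0, 1).
1. X is the centroid of triangle UCK ⇒ X = (1/3, 1/3)
2. P is the intersection of line XC and line KU ⇒ P = (0, 1/2)
3. Y lies on line CK with CY:YK = 5:2 ⇒ Y = (2/7, 0)
4. R lies on line YK with YR:RK = 3:(-4) ⇒ R = (8/7, 0)
5. S is the midpoint of CU ⇒ S = (1/2, 1/2)
2·[RKU] = -8/7, 2·[PSR] = -1/4
[RKU]:[PSR] = -8/7:-1/4 = 32/7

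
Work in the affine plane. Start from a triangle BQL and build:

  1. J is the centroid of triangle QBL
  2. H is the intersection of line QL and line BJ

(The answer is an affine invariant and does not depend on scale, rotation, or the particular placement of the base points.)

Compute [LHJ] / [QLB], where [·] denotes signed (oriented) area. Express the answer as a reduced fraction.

[LHJ]:[QLB] = -1/6

Assign B = (0, 0), Q = (1, 0), L = (0, 1) — the answer is frame-independent, so this choice is without loss of generality.
1. J is the centroid of triangle QBL ⇒ J = (1/3, 1/3)
2. H is the intersection of line QL and line BJ ⇒ H = (1/2, 1/2)
2·[LHJ] = -1/6, 2·[QLB] = 1
[LHJ]:[QLB] = -1/6:1 = -1/6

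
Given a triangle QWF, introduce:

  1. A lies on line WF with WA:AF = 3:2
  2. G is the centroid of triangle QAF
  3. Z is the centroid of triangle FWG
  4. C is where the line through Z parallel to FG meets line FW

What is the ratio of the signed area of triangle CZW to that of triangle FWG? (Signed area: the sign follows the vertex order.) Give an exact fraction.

Assign Q = (0, 0), W = (1, 0), F = (0, 1) — the answer is frame-independent, so this choice is without loss of generality.
1. A lies on line WF with WA:AF = 3:2 ⇒ A = (2/5, 3/5)
2. G is the centroid of triangle QAF ⇒ G = (2/15, 8/15)
3. Z is the centroid of triangle FWG ⇒ Z = (17/45, 23/45)
4. C is where the line through Z parallel to FG meets line FW ⇒ C = (1/3, 2/3)
2·[CZW] = 2/27, 2·[FWG] = -1/3
[CZW]:[FWG] = 2/27:-1/3 = -2/9

[CZW]:[FWG] = -2/9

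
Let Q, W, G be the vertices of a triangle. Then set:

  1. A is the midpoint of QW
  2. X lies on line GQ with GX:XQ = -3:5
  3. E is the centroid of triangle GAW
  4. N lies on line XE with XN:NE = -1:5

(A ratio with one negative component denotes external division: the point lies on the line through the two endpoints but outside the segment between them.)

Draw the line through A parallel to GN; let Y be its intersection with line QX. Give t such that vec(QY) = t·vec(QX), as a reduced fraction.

t = 49/15

Assign Q = (0, 0), W = (1, 0), G = (0, 1) — the answer is frame-independent, so this choice is without loss of generality.
1. A is the midpoint of QW ⇒ A = (1/2, 0)
2. X lies on line GQ with GX:XQ = -3:5 ⇒ X = (0, 5/2)
3. E is the centroid of triangle GAW ⇒ E = (1/2, 1/3)
4. N lies on line XE with XN:NE = -1:5 ⇒ N = (-1/8, 73/24)
through A parallel to GN: direction (-1/8, 49/24); meets QX at Y = (0, 49/6)
Y = Q + t·(X−Q) with t = 49/15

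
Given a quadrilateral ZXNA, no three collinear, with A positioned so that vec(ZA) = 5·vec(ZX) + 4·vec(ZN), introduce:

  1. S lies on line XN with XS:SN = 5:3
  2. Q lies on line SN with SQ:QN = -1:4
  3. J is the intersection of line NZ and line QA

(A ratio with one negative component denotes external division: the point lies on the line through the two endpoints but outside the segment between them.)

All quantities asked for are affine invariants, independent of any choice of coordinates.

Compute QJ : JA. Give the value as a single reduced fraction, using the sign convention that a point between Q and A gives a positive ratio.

Work in coordinates with Z = (0, 0), X = (1, 0), N = (0, 1), A = (5, 4).
1. S lies on line XN with XS:SN = 5:3 ⇒ S = (3/8, 5/8)
2. Q lies on line SN with SQ:QN = -1:4 ⇒ Q = (1/2, 1/2)
3. J is the intersection of line NZ and line QA ⇒ J = (0, 1/9)
J = Q + t·(A−Q) with t = -1/9, so QJ:JA = t:(1−t) = -1/9:10/9

QJ:JA = -1/10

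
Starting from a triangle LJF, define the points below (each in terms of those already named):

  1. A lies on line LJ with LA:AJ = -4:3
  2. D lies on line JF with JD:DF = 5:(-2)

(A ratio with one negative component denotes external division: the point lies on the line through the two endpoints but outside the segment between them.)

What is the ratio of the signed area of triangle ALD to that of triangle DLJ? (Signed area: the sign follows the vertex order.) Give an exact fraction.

[ALD]:[DLJ] = -4

Assign L = (0, 0), J = (1, 0), F = (0, 1) — the answer is frame-independent, so this choice is without loss of generality.
1. A lies on line LJ with LA:AJ = -4:3 ⇒ A = (4, 0)
2. D lies on line JF with JD:DF = 5:(-2) ⇒ D = (-2/3, 5/3)
2·[ALD] = -20/3, 2·[DLJ] = 5/3
[ALD]:[DLJ] = -20/3:5/3 = -4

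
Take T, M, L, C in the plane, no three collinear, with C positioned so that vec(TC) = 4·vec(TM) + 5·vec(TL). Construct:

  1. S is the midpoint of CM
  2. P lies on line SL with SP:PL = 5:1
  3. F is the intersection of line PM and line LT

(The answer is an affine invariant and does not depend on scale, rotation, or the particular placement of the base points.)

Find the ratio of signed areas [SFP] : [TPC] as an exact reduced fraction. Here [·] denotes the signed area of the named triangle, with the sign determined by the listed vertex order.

Choose coordinates T = (0, 0), M = (1, 0), L = (0, 1), C = (4, 5).
1. S is the midpoint of CM ⇒ S = (5/2, 5/2)
2. P lies on line SL with SP:PL = 5:1 ⇒ P = (5/12, 5/4)
3. F is the intersection of line PM and line LT ⇒ F = (0, 15/7)
2·[SFP] = 50/21, 2·[TPC] = -35/12
[SFP]:[TPC] = 50/21:-35/12 = -40/49

[SFP]:[TPC] = -40/49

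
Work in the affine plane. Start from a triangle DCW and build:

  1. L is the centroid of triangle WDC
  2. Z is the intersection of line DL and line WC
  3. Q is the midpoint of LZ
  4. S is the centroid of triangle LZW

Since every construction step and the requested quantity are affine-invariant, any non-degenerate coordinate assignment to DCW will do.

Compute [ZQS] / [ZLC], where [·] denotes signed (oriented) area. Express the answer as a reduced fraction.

[ZQS]:[ZLC] = -1/6

Assign D = (0, 0), C = (1, 0), W = (0, 1) — the answer is frame-independent, so this choice is without loss of generality.
1. L is the centroid of triangle WDC ⇒ L = (1/3, 1/3)
2. Z is the intersection of line DL and line WC ⇒ Z = (1/2, 1/2)
3. Q is the midpoint of LZ ⇒ Q = (5/12, 5/12)
4. S is the centroid of triangle LZW ⇒ S = (5/18, 11/18)
2·[ZQS] = -1/36, 2·[ZLC] = 1/6
[ZQS]:[ZLC] = -1/36:1/6 = -1/6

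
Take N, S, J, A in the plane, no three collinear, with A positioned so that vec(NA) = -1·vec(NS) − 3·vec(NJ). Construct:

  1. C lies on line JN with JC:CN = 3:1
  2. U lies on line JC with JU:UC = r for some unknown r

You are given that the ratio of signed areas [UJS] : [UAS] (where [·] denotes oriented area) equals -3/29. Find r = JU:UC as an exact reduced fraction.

Assign N = (0, 0), S = (1, 0), J = (0, 1), A = (-1, -3) — the answer is frame-independent, so this choice is without loss of generality.
1. C lies on line JN with JC:CN = 3:1 ⇒ C = (0, 1/4)
2. With JU:UC = r, write λ = r/(r+1) so U = J + λ·(C−J); U is affine-linear in λ
Every point depending on U is an affine combination of U and λ-independent points, so each such coordinate is linear in λ; the λ² term in each signed area is a multiple of (C−J)×(C−J) = 0, so 2·[UJS] and 2·[UAS] are each linear in λ. Evaluating at λ=0 and λ=1:
  2·[UJS] = -3/4·λ,   2·[UAS] = -3/2·λ + 5
So [UJS]:[UAS] = (-3/4·λ) / (-3/2·λ + 5). Setting this equal to -3/29:
  -3/4·λ = -3/29·(-3/2·λ + 5)  ⇒  λ = 4/7
Then r = λ/(1−λ) = (4/7)/(3/7) = 4/3. Check: with r = 4/3, U = (0, 4/7) and [UJS]:[UAS] = -3/29 as required.

r = 4/3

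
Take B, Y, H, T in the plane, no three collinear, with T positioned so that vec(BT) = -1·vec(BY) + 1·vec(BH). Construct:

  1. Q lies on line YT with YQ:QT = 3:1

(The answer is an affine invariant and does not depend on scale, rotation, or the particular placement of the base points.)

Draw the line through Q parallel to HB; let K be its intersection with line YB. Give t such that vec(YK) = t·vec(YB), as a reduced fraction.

Choose coordinates B = (0, 0), Y = (1, 0), H = (0, 1), T = (-1, 1).
1. Q lies on line YT with YQ:QT = 3:1 ⇒ Q = (-1/2, 3/4)
through Q parallel to HB: direction (0, -1); meets YB at K = (-1/2, 0)
K = Y + t·(B−Y) with t = 3/2

t = 3/2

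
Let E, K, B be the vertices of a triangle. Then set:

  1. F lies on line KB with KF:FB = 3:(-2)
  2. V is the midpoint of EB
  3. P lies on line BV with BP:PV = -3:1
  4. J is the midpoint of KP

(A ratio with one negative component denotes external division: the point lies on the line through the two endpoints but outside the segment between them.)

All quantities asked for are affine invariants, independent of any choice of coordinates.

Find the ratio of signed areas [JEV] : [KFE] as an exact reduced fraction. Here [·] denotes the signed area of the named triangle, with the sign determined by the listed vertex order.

[JEV]:[KFE] = -1/12

Assign E = (0, 0), K = (1, 0), B = (0, 1) — the answer is frame-independent, so this choice is without loss of generality.
1. F lies on line KB with KF:FB = 3:(-2) ⇒ F = (-2, 3)
2. V is the midpoint of EB ⇒ V = (0, 1/2)
3. P lies on line BV with BP:PV = -3:1 ⇒ P = (0, 1/4)
4. J is the midpoint of KP ⇒ J = (1/2, 1/8)
2·[JEV] = -1/4, 2·[KFE] = 3
[JEV]:[KFE] = -1/4:3 = -1/12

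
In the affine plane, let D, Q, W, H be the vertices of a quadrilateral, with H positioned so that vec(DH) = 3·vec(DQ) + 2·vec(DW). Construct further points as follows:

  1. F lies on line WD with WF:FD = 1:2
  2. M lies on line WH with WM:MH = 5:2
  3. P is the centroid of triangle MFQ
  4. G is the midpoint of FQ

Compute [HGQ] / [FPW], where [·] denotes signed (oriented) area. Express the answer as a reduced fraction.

Work in coordinates with D = (0, 0), Q = (1, 0), W = (0, 1), H = (3, 2).
1. F lies on line WD with WF:FD = 1:2 ⇒ F = (0, 2/3)
2. M lies on line WH with WM:MH = 5:2 ⇒ M = (15/7, 12/7)
3. P is the centroid of triangle MFQ ⇒ P = (22/21, 50/63)
4. G is the midpoint of FQ ⇒ G = (1/2, 1/3)
2·[HGQ] = 5/3, 2·[FPW] = 22/63
[HGQ]:[FPW] = 5/3:22/63 = 105/22

[HGQ]:[FPW] = 105/22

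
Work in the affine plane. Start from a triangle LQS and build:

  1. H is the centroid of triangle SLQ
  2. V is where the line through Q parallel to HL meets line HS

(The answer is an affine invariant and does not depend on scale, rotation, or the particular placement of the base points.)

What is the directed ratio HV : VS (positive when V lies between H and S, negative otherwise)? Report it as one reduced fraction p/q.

Assign L = (0, 0), Q = (1, 0), S = (0, 1) — the answer is frame-independent, so this choice is without loss of generality.
1. H is the centroid of triangle SLQ ⇒ H = (1/3, 1/3)
2. V is where the line through Q parallel to HL meets line HS ⇒ V = (2/3, -1/3)
V = H + t·(S−H) with t = -1, so HV:VS = t:(1−t) = -1:2

HV:VS = -1/2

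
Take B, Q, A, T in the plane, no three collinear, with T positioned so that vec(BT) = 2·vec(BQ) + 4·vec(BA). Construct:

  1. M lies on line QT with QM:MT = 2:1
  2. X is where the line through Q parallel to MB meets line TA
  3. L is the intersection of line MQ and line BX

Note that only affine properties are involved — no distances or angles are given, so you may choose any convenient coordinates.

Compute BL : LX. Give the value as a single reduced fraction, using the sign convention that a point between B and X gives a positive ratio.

BL:LX = 1/15

Choose coordinates B = (0, 0), Q = (1, 0), A = (0, 1), T = (2, 4).
1. M lies on line QT with QM:MT = 2:1 ⇒ M = (5/3, 8/3)
2. X is where the line through Q parallel to MB meets line TA ⇒ X = (26, 40)
3. L is the intersection of line MQ and line BX ⇒ L = (13/8, 5/2)
L = B + t·(X−B) with t = 1/16, so BL:LX = t:(1−t) = 1/16:15/16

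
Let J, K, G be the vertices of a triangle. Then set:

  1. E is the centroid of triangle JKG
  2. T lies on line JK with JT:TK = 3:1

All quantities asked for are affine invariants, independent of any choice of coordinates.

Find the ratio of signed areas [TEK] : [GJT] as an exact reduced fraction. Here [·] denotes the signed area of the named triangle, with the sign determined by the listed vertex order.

[TEK]:[GJT] = -1/9

Choose coordinates J = (0, 0), K = (1, 0), G = (0, 1).
1. E is the centroid of triangle JKG ⇒ E = (1/3, 1/3)
2. T lies on line JK with JT:TK = 3:1 ⇒ T = (3/4, 0)
2·[TEK] = -1/12, 2·[GJT] = 3/4
[TEK]:[GJT] = -1/12:3/4 = -1/9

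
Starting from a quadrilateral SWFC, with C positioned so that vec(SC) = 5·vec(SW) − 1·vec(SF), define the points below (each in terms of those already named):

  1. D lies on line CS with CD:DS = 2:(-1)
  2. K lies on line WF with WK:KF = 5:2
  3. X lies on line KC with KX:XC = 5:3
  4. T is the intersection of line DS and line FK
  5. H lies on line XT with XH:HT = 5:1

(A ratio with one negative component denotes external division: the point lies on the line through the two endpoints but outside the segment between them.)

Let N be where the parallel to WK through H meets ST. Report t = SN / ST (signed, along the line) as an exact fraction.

t = 21/16

Set S = (0, 0), W = (1, 0), F = (0, 1), C = (5, -1); any affine frame gives the same invariant.
1. D lies on line CS with CD:DS = 2:(-1) ⇒ D = (-5, 1)
2. K lies on line WF with WK:KF = 5:2 ⇒ K = (2/7, 5/7)
3. X lies on line KC with KX:XC = 5:3 ⇒ X = (181/56, -5/14)
4. T is the intersection of line DS and line FK ⇒ T = (5/4, -1/4)
5. H lies on line XT with XH:HT = 5:1 ⇒ H = (177/112, -15/56)
through H parallel to WK: direction (-5/7, 5/7); meets ST at N = (105/64, -21/64)
N = S + t·(T−S) with t = 21/16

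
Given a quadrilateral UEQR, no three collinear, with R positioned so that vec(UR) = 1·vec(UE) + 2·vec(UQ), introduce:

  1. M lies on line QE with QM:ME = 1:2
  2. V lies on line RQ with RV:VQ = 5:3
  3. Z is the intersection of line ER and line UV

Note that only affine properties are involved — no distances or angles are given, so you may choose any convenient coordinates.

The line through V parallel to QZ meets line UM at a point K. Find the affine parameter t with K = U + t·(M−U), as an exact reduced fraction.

t = -27/16

Set U = (0, 0), E = (1, 0), Q = (0, 1), R = (1, 2); any affine frame gives the same invariant.
1. M lies on line QE with QM:ME = 1:2 ⇒ M = (1/3, 2/3)
2. V lies on line RQ with RV:VQ = 5:3 ⇒ V = (3/8, 11/8)
3. Z is the intersection of line ER and line UV ⇒ Z = (1, 11/3)
through V parallel to QZ: direction (1, 8/3); meets UM at K = (-9/16, -9/8)
K = U + t·(M−U) with t = -27/16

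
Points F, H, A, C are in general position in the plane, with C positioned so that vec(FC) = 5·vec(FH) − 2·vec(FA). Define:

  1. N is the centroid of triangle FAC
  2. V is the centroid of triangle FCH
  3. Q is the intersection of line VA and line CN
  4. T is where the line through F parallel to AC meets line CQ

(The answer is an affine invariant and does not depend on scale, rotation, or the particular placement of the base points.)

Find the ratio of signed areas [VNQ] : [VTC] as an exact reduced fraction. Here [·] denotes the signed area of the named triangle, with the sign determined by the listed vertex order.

Work in coordinates with F = (0, 0), H = (1, 0), A = (0, 1), C = (5, -2).
1. N is the centroid of triangle FAC ⇒ N = (5/3, -1/3)
2. V is the centroid of triangle FCH ⇒ V = (2, -2/3)
3. Q is the intersection of line VA and line CN ⇒ Q = (3/2, -1/4)
4. T is where the line through F parallel to AC meets line CQ ⇒ T = (-5, 3)
2·[VNQ] = 1/36, 2·[VTC] = -5/3
[VNQ]:[VTC] = 1/36:-5/3 = -1/60

[VNQ]:[VTC] = -1/60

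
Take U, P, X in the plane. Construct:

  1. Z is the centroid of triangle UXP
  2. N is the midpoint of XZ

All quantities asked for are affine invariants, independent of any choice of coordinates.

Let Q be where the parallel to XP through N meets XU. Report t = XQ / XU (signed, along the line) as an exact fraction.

Assign U = (0, 0), P = (1, 0), X = (0, 1) — the answer is frame-independent, so this choice is without loss of generality.
1. Z is the centroid of triangle UXP ⇒ Z = (1/3, 1/3)
2. N is the midpoint of XZ ⇒ N = (1/6, 2/3)
through N parallel to XP: direction (1, -1); meets XU at Q = (0, 5/6)
Q = X + t·(U−X) with t = 1/6

t = 1/6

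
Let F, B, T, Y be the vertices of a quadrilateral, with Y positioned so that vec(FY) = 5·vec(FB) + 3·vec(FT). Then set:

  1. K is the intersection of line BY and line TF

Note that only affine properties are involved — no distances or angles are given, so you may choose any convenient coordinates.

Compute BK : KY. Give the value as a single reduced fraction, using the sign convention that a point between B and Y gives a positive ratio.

Assign F = (0, 0), B = (1, 0), T = (0, 1), Y = (5, 3) — the answer is frame-independent, so this choice is without loss of generality.
1. K is the intersection of line BY and line TF ⇒ K = (0, -3/4)
K = B + t·(Y−B) with t = -1/4, so BK:KY = t:(1−t) = -1/4:5/4

BK:KY = -1/5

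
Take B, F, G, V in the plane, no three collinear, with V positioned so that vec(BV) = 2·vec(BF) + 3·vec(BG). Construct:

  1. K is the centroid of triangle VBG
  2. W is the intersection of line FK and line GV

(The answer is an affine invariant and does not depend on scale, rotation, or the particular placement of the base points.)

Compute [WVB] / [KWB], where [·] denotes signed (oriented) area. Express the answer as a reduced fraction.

[WVB]:[KWB] = -21/4

Work in coordinates with B = (0, 0), F = (1, 0), G = (0, 1), V = (2, 3).
1. K is the centroid of triangle VBG ⇒ K = (2/3, 4/3)
2. W is the intersection of line FK and line GV ⇒ W = (3/5, 8/5)
2·[WVB] = -7/5, 2·[KWB] = 4/15
[WVB]:[KWB] = -7/5:4/15 = -21/4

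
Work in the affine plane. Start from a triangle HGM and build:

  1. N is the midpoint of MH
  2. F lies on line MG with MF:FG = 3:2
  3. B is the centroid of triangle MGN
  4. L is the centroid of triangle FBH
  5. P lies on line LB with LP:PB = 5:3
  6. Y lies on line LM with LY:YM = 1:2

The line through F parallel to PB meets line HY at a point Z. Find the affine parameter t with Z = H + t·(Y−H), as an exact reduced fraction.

t = 15/4

Assign H = (0, 0), G = (1, 0), M = (0, 1) — the answer is frame-independent, so this choice is without loss of generality.
1. N is the midpoint of MH ⇒ N = (0, 1/2)
2. F lies on line MG with MF:FG = 3:2 ⇒ F = (3/5, 2/5)
3. B is the centroid of triangle MGN ⇒ B = (1/3, 1/2)
4. L is the centroid of triangle FBH ⇒ L = (14/45, 3/10)
5. P lies on line LB with LP:PB = 5:3 ⇒ P = (13/40, 17/40)
6. Y lies on line LM with LY:YM = 1:2 ⇒ Y = (28/135, 8/15)
through F parallel to PB: direction (1/120, 3/40); meets HY at Z = (7/9, 2)
Z = H + t·(Y−H) with t = 15/4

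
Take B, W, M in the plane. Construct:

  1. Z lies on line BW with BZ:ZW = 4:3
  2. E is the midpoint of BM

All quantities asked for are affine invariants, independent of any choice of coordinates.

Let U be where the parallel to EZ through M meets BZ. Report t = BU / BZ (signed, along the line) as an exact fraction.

Work in coordinates with B = (0, 0), W = (1, 0), M = (0, 1).
1. Z lies on line BW with BZ:ZW = 4:3 ⇒ Z = (4/7, 0)
2. E is the midpoint of BM ⇒ E = (0, 1/2)
through M parallel to EZ: direction (4/7, -1/2); meets BZ at U = (8/7, 0)
U = B + t·(Z−B) with t = 2

t = 2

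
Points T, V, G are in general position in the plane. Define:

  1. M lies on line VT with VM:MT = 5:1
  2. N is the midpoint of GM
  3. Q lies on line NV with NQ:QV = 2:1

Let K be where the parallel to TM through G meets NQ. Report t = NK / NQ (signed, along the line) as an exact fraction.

Choose coordinates T = (0, 0), V = (1, 0), G = (0, 1).
1. M lies on line VT with VM:MT = 5:1 ⇒ M = (1/6, 0)
2. N is the midpoint of GM ⇒ N = (1/12, 1/2)
3. Q lies on line NV with NQ:QV = 2:1 ⇒ Q = (25/36, 1/6)
through G parallel to TM: direction (1/6, 0); meets NQ at K = (-5/6, 1)
K = N + t·(Q−N) with t = -3/2

t = -3/2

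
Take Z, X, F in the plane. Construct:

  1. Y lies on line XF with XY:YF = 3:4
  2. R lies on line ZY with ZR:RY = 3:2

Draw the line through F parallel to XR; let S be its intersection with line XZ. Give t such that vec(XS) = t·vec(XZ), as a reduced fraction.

Choose coordinates Z = (0, 0), X = (1, 0), F = (0, 1).
1. Y lies on line XF with XY:YF = 3:4 ⇒ Y = (4/7, 3/7)
2. R lies on line ZY with ZR:RY = 3:2 ⇒ R = (12/35, 9/35)
through F parallel to XR: direction (-23/35, 9/35); meets XZ at S = (23/9, 0)
S = X + t·(Z−X) with t = -14/9

t = -14/9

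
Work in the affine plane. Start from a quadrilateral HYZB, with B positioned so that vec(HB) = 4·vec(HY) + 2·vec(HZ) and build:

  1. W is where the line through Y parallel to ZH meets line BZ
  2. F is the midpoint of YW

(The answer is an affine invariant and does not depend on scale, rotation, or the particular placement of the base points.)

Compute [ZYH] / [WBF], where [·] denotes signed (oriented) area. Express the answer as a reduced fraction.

Choose coordinates H = (0, 0), Y = (1, 0), Z = (0, 1), B = (4, 2).
1. W is where the line through Y parallel to ZH meets line BZ ⇒ W = (1, 5/4)
2. F is the midpoint of YW ⇒ F = (1, 5/8)
2·[ZYH] = -1, 2·[WBF] = -15/8
[ZYH]:[WBF] = -1:-15/8 = 8/15

[ZYH]:[WBF] = 8/15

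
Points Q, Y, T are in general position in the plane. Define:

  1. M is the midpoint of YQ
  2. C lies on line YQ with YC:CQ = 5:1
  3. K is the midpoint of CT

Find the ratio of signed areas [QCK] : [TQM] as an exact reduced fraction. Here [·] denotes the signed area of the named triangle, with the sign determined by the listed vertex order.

[QCK]:[TQM] = 1/6

Assign Q = (0, 0), Y = (1, 0), T = (0, 1) — the answer is frame-independent, so this choice is without loss of generality.
1. M is the midpoint of YQ ⇒ M = (1/2, 0)
2. C lies on line YQ with YC:CQ = 5:1 ⇒ C = (1/6, 0)
3. K is the midpoint of CT ⇒ K = (1/12, 1/2)
2·[QCK] = 1/12, 2·[TQM] = 1/2
[QCK]:[TQM] = 1/12:1/2 = 1/6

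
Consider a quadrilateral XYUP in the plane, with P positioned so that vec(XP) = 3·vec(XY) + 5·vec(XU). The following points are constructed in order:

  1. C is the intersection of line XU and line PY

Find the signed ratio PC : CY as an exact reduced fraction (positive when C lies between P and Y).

Choose coordinates X = (0, 0), Y = (1, 0), U = (0, 1), P = (3, 5).
1. C is the intersection of line XU and line PY ⇒ C = (0, -5/2)
C = P + t·(Y−P) with t = 3/2, so PC:CY = t:(1−t) = 3/2:-1/2

PC:CY = -3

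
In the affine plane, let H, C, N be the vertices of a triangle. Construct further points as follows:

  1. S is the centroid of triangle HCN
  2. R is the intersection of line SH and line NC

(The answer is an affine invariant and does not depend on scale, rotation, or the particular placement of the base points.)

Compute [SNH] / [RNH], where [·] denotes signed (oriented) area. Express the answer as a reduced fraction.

Set H = (0, 0), C = (1, 0), N = (0, 1); any affine frame gives the same invariant.
1. S is the centroid of triangle HCN ⇒ S = (1/3, 1/3)
2. R is the intersection of line SH and line NC ⇒ R = (1/2, 1/2)
2·[SNH] = 1/3, 2·[RNH] = 1/2
[SNH]:[RNH] = 1/3:1/2 = 2/3

[SNH]:[RNH] = 2/3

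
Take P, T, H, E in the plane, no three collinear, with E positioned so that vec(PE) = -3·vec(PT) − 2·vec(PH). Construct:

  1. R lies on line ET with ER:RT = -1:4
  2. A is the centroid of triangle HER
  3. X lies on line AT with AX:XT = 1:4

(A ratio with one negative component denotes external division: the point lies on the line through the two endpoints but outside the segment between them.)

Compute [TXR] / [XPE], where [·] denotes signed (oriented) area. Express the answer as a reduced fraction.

[TXR]:[XPE] = -48/13

Assign P = (0, 0), T = (1, 0), H = (0, 1), E = (-3, -2) — the answer is frame-independent, so this choice is without loss of generality.
1. R lies on line ET with ER:RT = -1:4 ⇒ R = (-13/3, -8/3)
2. A is the centroid of triangle HER ⇒ A = (-22/9, -11/9)
3. X lies on line AT with AX:XT = 1:4 ⇒ X = (-79/45, -44/45)
2·[TXR] = 32/15, 2·[XPE] = -26/45
[TXR]:[XPE] = 32/15:-26/45 = -48/13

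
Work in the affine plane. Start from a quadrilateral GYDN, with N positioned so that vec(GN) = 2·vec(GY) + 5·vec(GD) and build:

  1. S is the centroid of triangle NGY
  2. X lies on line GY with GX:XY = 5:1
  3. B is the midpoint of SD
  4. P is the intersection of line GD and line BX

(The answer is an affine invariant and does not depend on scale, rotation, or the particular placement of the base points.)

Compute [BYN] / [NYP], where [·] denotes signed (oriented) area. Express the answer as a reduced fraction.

[BYN]:[NYP] = -23/50

Set G = (0, 0), Y = (1, 0), D = (0, 1), N = (2, 5); any affine frame gives the same invariant.
1. S is the centroid of triangle NGY ⇒ S = (1, 5/3)
2. X lies on line GY with GX:XY = 5:1 ⇒ X = (5/6, 0)
3. B is the midpoint of SD ⇒ B = (1/2, 4/3)
4. P is the intersection of line GD and line BX ⇒ P = (0, 10/3)
2·[BYN] = 23/6, 2·[NYP] = -25/3
[BYN]:[NYP] = 23/6:-25/3 = -23/50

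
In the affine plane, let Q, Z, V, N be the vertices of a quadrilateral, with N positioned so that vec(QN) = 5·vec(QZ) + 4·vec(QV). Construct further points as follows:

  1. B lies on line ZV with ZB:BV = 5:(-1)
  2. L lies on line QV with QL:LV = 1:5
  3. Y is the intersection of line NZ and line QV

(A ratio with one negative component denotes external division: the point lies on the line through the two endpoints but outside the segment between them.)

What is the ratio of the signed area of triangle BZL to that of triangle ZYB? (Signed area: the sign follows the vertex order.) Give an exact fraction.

Choose coordinates Q = (0, 0), Z = (1, 0), V = (0, 1), N = (5, 4).
1. B lies on line ZV with ZB:BV = 5:(-1) ⇒ B = (-1/4, 5/4)
2. L lies on line QV with QL:LV = 1:5 ⇒ L = (0, 1/6)
3. Y is the intersection of line NZ and line QV ⇒ Y = (0, -1)
2·[BZL] = -25/24, 2·[ZYB] = -5/2
[BZL]:[ZYB] = -25/24:-5/2 = 5/12

[BZL]:[ZYB] = 5/12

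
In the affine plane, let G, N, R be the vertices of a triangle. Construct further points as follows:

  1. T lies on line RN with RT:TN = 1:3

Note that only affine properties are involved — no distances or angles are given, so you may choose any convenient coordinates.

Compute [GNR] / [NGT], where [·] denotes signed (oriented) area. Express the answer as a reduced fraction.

Assign G = (0, 0), N = (1, 0), R = (0, 1) — the answer is frame-independent, so this choice is without loss of generality.
1. T lies on line RN with RT:TN = 1:3 ⇒ T = (1/4, 3/4)
2·[GNR] = 1, 2·[NGT] = -3/4
[GNR]:[NGT] = 1:-3/4 = -4/3

[GNR]:[NGT] = -4/3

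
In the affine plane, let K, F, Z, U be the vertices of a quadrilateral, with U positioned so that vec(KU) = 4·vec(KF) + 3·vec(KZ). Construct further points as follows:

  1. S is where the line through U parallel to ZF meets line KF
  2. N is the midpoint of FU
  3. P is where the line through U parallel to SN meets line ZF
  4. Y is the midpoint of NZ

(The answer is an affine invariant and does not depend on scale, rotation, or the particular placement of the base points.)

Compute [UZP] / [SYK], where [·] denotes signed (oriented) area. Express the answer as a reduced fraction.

Set K = (0, 0), F = (1, 0), Z = (0, 1), U = (4, 3); any affine frame gives the same invariant.
1. S is where the line through U parallel to ZF meets line KF ⇒ S = (7, 0)
2. N is the midpoint of FU ⇒ N = (5/2, 3/2)
3. P is where the line through U parallel to SN meets line ZF ⇒ P = (-5, 6)
4. Y is the midpoint of NZ ⇒ Y = (5/4, 5/4)
2·[UZP] = -30, 2·[SYK] = 35/4
[UZP]:[SYK] = -30:35/4 = -24/7

[UZP]:[SYK] = -24/7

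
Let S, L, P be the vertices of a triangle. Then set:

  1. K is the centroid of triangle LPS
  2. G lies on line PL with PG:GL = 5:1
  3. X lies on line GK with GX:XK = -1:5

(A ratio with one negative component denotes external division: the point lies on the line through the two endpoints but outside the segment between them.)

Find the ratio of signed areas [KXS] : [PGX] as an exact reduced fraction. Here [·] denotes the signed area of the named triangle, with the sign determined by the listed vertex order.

Set S = (0, 0), L = (1, 0), P = (0, 1); any affine frame gives the same invariant.
1. K is the centroid of triangle LPS ⇒ K = (1/3, 1/3)
2. G lies on line PL with PG:GL = 5:1 ⇒ G = (5/6, 1/6)
3. X lies on line GK with GX:XK = -1:5 ⇒ X = (23/24, 1/8)
2·[KXS] = -5/18, 2·[PGX] = 5/72
[KXS]:[PGX] = -5/18:5/72 = -4

[KXS]:[PGX] = -4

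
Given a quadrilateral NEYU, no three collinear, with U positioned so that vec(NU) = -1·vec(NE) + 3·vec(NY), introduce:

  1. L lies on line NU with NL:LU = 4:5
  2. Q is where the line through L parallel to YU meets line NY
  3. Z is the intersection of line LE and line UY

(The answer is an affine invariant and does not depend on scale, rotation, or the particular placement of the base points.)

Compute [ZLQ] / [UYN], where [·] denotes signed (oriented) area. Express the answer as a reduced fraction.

[ZLQ]:[UYN] = -20/81

Set N = (0, 0), E = (1, 0), Y = (0, 1), U = (-1, 3); any affine frame gives the same invariant.
1. L lies on line NU with NL:LU = 4:5 ⇒ L = (-4/9, 4/3)
2. Q is where the line through L parallel to YU meets line NY ⇒ Q = (0, 4/9)
3. Z is the intersection of line LE and line UY ⇒ Z = (1/14, 6/7)
2·[ZLQ] = 20/81, 2·[UYN] = -1
[ZLQ]:[UYN] = 20/81:-1 = -20/81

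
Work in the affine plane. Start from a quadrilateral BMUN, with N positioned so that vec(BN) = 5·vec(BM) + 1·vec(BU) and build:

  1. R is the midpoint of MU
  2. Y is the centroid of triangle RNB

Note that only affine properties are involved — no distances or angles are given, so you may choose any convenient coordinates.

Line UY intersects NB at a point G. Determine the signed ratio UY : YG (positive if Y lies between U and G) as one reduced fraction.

UY:YG = 13/2

Set B = (0, 0), M = (1, 0), U = (0, 1), N = (5, 1); any affine frame gives the same invariant.
1. R is the midpoint of MU ⇒ R = (1/2, 1/2)
2. Y is the centroid of triangle RNB ⇒ Y = (11/6, 1/2)
line UY meets NB at G = (55/26, 11/26)
Y = U + t·(G−U) with t = 13/15, so UY:YG = 13/15:2/15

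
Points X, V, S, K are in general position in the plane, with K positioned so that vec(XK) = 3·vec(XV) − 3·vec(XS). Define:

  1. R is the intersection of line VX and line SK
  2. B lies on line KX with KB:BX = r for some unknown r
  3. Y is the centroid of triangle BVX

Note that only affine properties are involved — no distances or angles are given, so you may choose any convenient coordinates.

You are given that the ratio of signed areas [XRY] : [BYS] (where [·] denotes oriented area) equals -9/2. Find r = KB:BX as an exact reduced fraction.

r = 5/2

Assign X = (0, 0), V = (1, 0), S = (0, 1), K = (3, -3) — the answer is frame-independent, so this choice is without loss of generality.
1. R is the intersection of line VX and line SK ⇒ R = (3/4, 0)
2. With KB:BX = r, write λ = r/(r+1) so B = K + λ·(X−K); B is affine-linear in λ
3. Y is the centroid of triangle BVX ⇒ Y is an affine combination of earlier points and hence also affine-linear in λ
Every point depending on B is an affine combination of B and λ-independent points, so each such coordinate is linear in λ; the λ² term in each signed area is a multiple of (X−K)×(X−K) = 0, so 2·[XRY] and 2·[BYS] are each linear in λ. Evaluating at λ=0 and λ=1:
  2·[XRY] = 3/4·λ − 3/4,   2·[BYS] = λ − 2/3
So [XRY]:[BYS] = (3/4·λ − 3/4) / (λ − 2/3). Setting this equal to -9/2:
  3/4·λ − 3/4 = -9/2·(λ − 2/3)  ⇒  λ = 5/7
Then r = λ/(1−λ) = (5/7)/(2/7) = 5/2. Check: with r = 5/2, B = (6/7, -6/7) and [XRY]:[BYS] = -9/2 as required.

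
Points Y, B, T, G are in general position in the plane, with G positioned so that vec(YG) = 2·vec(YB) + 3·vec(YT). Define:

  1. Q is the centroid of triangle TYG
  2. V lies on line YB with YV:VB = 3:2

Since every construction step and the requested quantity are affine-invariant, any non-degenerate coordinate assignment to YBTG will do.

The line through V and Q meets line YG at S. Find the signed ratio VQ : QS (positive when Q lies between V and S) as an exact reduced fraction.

VQ:QS = -37/10

Choose coordinates Y = (0, 0), B = (1, 0), T = (0, 1), G = (2, 3).
1. Q is the centroid of triangle TYG ⇒ Q = (2/3, 4/3)
2. V lies on line YB with YV:VB = 3:2 ⇒ V = (3/5, 0)
line VQ meets YG at S = (24/37, 36/37)
Q = V + t·(S−V) with t = 37/27, so VQ:QS = 37/27:-10/27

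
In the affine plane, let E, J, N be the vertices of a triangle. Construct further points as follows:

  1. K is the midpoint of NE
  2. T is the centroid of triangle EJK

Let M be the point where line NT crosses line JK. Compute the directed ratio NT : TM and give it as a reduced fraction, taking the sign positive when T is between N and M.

Assign E = (0, 0), J = (1, 0), N = (0, 1) — the answer is frame-independent, so this choice is without loss of generality.
1. K is the midpoint of NE ⇒ K = (0, 1/2)
2. T is the centroid of triangle EJK ⇒ T = (1/3, 1/6)
line NT meets JK at M = (1/4, 3/8)
T = N + t·(M−N) with t = 4/3, so NT:TM = 4/3:-1/3

NT:TM = -4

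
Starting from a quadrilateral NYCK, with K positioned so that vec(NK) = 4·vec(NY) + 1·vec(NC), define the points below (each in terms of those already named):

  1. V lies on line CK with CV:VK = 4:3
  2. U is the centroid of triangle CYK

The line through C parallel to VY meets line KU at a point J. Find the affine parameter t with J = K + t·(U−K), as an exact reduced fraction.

t = 21/10

Choose coordinates N = (0, 0), Y = (1, 0), C = (0, 1), K = (4, 1).
1. V lies on line CK with CV:VK = 4:3 ⇒ V = (16/7, 1)
2. U is the centroid of triangle CYK ⇒ U = (5/3, 2/3)
through C parallel to VY: direction (-9/7, -1); meets KU at J = (-9/10, 3/10)
J = K + t·(U−K) with t = 21/10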